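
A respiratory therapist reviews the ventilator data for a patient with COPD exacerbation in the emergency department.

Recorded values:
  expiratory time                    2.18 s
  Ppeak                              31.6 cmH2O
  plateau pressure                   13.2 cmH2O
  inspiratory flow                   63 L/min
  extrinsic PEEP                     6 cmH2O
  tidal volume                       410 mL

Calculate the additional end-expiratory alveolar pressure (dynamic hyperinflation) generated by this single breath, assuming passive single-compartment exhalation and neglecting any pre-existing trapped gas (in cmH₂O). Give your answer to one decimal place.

0.8

Flow: 63 L/min ÷ 60 = 1.05 L/s.
R = (PIP − Pplat)/V̇ = (31.6 − 13.2) / 1.05 = 18.4/1.05 = 17.524 cmH2O·s/L.
C = Vt/(Pplat − PEEP) = 410.0 / (13.2 − 6) = 410.0/7.2 = 56.944 mL/cmH2O.
τ = R × C = 17.524 × 0.05694 L/cmH2O = 0.9978 s.
Fraction remaining = e^(−Te/τ) = e^(−2.18/0.9978) = 0.1125; trapped volume = 410.0 × 0.1125 = 46.125 mL.
Additional alveolar pressure from trapping ≈ V_trapped / C = 46.125 / 56.944 = 0.81 cmH2O.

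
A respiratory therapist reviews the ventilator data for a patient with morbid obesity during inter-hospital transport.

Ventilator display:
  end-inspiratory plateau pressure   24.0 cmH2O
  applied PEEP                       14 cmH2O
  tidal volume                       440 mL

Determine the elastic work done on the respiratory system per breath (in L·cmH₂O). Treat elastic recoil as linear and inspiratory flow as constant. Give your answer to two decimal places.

2.20

Elastic work ≈ ½ × (Pplat − PEEP) × Vt = 0.5 × (24.0 − 14) × 0.440 L = 0.5 × 10.0 × 0.440 = 2.2 L·cmH2O.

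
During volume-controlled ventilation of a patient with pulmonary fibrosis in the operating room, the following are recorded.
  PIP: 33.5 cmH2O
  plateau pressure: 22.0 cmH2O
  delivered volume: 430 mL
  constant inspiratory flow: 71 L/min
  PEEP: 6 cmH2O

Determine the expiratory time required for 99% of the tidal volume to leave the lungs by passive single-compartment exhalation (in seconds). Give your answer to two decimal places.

1.20

Flow: 71 L/min ÷ 60 = 1.1833 L/s.
R = (PIP − Pplat)/V̇ = (33.5 − 22.0) / 1.1833 = 11.5/1.1833 = 9.719 cmH2O·s/L.
C = Vt/(Pplat − PEEP) = 430.0 / (22.0 − 6) = 430.0/16.0 = 26.875 mL/cmH2O.
τ = R × C = 9.719 × 0.02688 L/cmH2O = 0.2612 s.
t = −τ·ln(1 − 0.99) = −0.2612·ln(0.01) = 1.203 s.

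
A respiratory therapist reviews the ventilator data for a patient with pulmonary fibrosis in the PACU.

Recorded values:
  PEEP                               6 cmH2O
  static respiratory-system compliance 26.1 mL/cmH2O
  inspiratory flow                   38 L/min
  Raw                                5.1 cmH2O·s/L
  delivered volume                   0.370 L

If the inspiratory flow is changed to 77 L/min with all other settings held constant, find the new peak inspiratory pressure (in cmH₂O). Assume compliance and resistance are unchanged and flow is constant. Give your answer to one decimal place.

Flow: 38 L/min ÷ 60 = 0.6333 L/s.
New flow: 77 L/min ÷ 60 = 1.2833 L/s.
PIP = Vt/C + R·V̇ + PEEP (constant-flow equation of motion).
Only the resistive term changes: ΔPIP = R × ΔV̇ = 5.1 × (1.2833 − 0.6333) = 5.1 × 0.65 = 3.315 cmH2O.
Original PIP = 370/26.1 + 5.1×0.6333 + 6 = 23.406 cmH2O; new PIP = 23.406 + (3.315) = 26.721 cmH2O.

26.7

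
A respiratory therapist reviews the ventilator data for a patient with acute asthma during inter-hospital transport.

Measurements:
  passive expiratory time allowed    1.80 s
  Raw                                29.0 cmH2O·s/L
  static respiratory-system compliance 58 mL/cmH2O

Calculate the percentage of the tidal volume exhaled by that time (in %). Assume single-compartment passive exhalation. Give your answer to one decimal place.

65.7

τ = R × C = 29.0 × 58 mL/cmH2O = 29.0 × 0.058 L/cmH2O = 1.682 s.
Passive exhalation: V(t)/V₀ = e^(−t/τ) = e^(−1.80/1.682) = 0.343.
Fraction exhaled = 1 − 0.343 = 0.657 → 65.7%.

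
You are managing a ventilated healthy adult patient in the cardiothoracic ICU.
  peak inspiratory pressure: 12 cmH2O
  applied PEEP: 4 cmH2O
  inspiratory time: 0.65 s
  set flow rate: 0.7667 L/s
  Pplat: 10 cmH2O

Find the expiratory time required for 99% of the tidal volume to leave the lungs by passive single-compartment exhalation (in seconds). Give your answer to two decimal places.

Vt = flow × Ti = 0.7667 L/s × 0.65 s × 1000 mL/L = 498.36 mL.
R = (PIP − Pplat)/V̇ = (12 − 10) / 0.7667 = 2.0/0.7667 = 2.609 cmH2O·s/L.
C = Vt/(Pplat − PEEP) = 498.36 / (10 − 4) = 498.36/6.0 = 83.06 mL/cmH2O.
τ = R × C = 2.609 × 0.08306 L/cmH2O = 0.2167 s.
t = −τ·ln(1 − 0.99) = −0.2167·ln(0.01) = 0.9979 s.

1.00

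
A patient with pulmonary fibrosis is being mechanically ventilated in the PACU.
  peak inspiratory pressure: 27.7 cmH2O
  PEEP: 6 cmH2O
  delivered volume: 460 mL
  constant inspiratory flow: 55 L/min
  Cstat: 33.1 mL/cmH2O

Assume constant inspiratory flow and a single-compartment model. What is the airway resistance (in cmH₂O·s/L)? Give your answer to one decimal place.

8.5

Flow: 55 L/min ÷ 60 = 0.9167 L/s.
Equation of motion (constant flow): PIP = Vt/C + R·V̇ + PEEP.
R·V̇ = PIP − Vt/C − PEEP = 27.7 − 460/33.1 − 6 = 27.7 − 13.897 − 6 = 7.803 cmH2O.
R = 7.803 / 0.9167 = 8.512 cmH2O·s/L.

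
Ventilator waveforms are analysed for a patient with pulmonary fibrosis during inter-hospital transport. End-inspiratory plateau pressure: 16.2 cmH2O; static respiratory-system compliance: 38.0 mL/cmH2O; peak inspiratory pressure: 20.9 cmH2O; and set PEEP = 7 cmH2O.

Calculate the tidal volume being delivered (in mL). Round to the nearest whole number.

350

Vt = Cstat × (Pplat − PEEP) = 38.0 × (16.2 − 7) = 38.0 × 9.2 = 349.6 mL.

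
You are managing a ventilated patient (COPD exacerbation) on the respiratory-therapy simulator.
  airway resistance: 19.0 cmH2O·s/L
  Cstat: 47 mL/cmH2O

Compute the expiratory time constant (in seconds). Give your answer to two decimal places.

0.89

τ = R × C = 19.0 × 47 mL/cmH2O = 19.0 × 0.047 L/cmH2O = 0.893 s.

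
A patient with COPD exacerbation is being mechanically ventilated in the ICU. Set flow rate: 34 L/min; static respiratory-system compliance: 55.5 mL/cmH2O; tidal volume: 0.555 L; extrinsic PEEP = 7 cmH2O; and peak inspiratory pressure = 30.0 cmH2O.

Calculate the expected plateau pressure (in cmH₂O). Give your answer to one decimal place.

17.0

Pplat = PEEP + Vt / Cstat = 7 + 555 / 55.5 = 7 + 10.0 = 17.0 cmH2O.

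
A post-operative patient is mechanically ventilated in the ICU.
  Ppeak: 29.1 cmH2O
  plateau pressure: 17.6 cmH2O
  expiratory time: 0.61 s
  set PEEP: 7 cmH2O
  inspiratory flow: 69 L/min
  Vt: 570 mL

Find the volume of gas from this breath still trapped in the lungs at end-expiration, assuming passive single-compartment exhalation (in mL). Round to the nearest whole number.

183

Flow: 69 L/min ÷ 60 = 1.15 L/s.
R = (PIP − Pplat)/V̇ = (29.1 − 17.6) / 1.15 = 11.5/1.15 = 10.0 cmH2O·s/L.
C = Vt/(Pplat − PEEP) = 570.0 / (17.6 − 7) = 570.0/10.6 = 53.774 mL/cmH2O.
τ = R × C = 10.0 × 0.05377 L/cmH2O = 0.5377 s.
Fraction remaining = e^(−Te/τ) = e^(−0.61/0.5377) = 0.3216.
Trapped volume = 570.0 × 0.3216 = 183.31 mL.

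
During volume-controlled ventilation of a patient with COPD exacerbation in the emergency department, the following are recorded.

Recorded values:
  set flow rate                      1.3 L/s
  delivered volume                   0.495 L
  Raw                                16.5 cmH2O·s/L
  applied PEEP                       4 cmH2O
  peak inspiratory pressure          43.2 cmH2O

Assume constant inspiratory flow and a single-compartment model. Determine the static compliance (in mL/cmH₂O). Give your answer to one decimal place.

Equation of motion (constant flow): PIP = Vt/C + R·V̇ + PEEP.
Vt/C = PIP − R·V̇ − PEEP = 43.2 − 16.5×1.3 − 4 = 43.2 − 21.45 − 4 = 17.75 cmH2O.
C = Vt / 17.75 = 495 / 17.75 = 27.887 mL/cmH2O.

27.9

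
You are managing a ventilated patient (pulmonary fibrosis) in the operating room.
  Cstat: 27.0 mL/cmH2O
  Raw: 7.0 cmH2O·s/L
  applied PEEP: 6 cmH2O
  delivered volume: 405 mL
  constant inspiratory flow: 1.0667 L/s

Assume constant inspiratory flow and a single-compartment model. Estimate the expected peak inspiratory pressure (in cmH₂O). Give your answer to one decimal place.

28.5

Equation of motion (constant flow): PIP = Vt/C + R·V̇ + PEEP.
PIP = 405/27.0 + 7.0×1.0667 + 6 = 15.0 + 7.467 + 6 = 28.467 cmH2O.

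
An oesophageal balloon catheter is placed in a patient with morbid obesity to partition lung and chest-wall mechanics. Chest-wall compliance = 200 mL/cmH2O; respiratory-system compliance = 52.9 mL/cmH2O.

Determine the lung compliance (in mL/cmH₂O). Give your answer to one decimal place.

1/CL = 1/Crs − 1/Ccw.
1/CL = 1/52.9 − 1/200 = 0.0139.
CL = 71.942 mL/cmH2O.

71.9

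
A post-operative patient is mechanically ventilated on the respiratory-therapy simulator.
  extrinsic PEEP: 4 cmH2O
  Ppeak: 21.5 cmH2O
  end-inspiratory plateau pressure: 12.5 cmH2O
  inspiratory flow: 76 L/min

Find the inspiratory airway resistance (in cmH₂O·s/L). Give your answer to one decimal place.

7.1

Flow: 76 L/min ÷ 60 = 1.2667 L/s.
Raw = (PIP − Pplat) / flow = (21.5 − 12.5) / 1.2667 = 9.0 / 1.2667 = 7.105 cmH2O·s/L.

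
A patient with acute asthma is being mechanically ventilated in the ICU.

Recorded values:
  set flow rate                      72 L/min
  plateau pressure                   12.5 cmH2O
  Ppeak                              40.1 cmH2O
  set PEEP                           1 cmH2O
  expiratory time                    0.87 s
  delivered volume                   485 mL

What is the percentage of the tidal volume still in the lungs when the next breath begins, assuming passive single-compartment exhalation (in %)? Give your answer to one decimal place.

40.8

Flow: 72 L/min ÷ 60 = 1.2 L/s.
R = (PIP − Pplat)/V̇ = (40.1 − 12.5) / 1.2 = 27.6/1.2 = 23.0 cmH2O·s/L.
C = Vt/(Pplat − PEEP) = 485.0 / (12.5 − 1) = 485.0/11.5 = 42.174 mL/cmH2O.
τ = R × C = 23.0 × 0.04217 L/cmH2O = 0.9699 s.
Fraction remaining at end-expiration = e^(−Te/τ) = e^(−0.87/0.9699) = 0.4078 → 40.78%.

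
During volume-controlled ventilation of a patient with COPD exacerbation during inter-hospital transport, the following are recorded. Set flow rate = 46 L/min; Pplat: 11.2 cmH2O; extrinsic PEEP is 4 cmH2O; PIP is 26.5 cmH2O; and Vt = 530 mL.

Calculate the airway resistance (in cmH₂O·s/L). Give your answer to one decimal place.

Flow: 46 L/min ÷ 60 = 0.7667 L/s.
Raw = (PIP − Pplat) / flow = (26.5 − 11.2) / 0.7667 = 15.3 / 0.7667 = 19.956 cmH2O·s/L.

20.0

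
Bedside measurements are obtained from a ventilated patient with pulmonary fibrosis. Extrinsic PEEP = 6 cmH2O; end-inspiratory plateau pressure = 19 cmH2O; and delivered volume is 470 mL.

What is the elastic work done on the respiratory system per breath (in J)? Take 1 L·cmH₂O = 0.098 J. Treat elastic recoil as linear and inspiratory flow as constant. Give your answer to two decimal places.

Elastic work ≈ ½ × (Pplat − PEEP) × Vt = 0.5 × (19 − 6) × 0.470 L = 0.5 × 13.0 × 0.470 = 3.055 L·cmH2O.
× 0.098 J/(L·cmH2O) → 0.2994 J.

0.30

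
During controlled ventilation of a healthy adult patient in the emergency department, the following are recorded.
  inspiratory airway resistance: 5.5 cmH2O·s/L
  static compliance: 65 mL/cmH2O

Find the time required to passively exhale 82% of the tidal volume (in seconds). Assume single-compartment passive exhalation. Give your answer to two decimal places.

0.61

τ = R × C = 5.5 × 65 mL/cmH2O = 5.5 × 0.065 L/cmH2O = 0.3575 s.
Exhaled fraction f = 1 − e^(−t/τ) → t = −τ·ln(1 − f) = −0.3575·ln(0.18) = 0.613 s.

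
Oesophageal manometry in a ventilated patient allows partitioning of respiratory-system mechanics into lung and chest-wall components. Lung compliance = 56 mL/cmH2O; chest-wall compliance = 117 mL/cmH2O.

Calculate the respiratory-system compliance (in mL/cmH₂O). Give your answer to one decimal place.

Lung and chest wall are elastances in series: 1/Crs = 1/CL + 1/Ccw.
1/Crs = 1/56 + 1/117 = 0.0264.
Crs = 37.879 mL/cmH2O.

37.9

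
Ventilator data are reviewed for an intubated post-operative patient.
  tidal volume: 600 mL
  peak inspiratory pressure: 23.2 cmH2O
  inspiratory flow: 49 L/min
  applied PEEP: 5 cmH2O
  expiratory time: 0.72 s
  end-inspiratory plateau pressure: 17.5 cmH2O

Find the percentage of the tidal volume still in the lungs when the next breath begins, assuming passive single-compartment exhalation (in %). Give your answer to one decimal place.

11.7

Flow: 49 L/min ÷ 60 = 0.8167 L/s.
R = (PIP − Pplat)/V̇ = (23.2 − 17.5) / 0.8167 = 5.7/0.8167 = 6.979 cmH2O·s/L.
C = Vt/(Pplat − PEEP) = 600.0 / (17.5 − 5) = 600.0/12.5 = 48.0 mL/cmH2O.
τ = R × C = 6.979 × 0.048 L/cmH2O = 0.335 s.
Fraction remaining at end-expiration = e^(−Te/τ) = e^(−0.72/0.335) = 0.1166 → 11.66%.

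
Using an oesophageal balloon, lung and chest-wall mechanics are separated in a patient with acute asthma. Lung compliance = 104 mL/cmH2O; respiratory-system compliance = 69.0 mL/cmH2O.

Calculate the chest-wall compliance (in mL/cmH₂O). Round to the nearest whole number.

1/Ccw = 1/Crs − 1/CL.
1/Ccw = 1/69.0 − 1/104 = 0.004877.
Ccw = 205.04 mL/cmH2O.

205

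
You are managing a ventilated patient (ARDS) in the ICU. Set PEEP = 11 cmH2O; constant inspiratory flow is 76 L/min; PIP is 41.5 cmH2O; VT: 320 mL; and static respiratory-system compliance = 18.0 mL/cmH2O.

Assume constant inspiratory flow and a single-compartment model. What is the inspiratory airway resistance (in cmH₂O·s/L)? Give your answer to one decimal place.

10.0

Flow: 76 L/min ÷ 60 = 1.2667 L/s.
Equation of motion (constant flow): PIP = Vt/C + R·V̇ + PEEP.
R·V̇ = PIP − Vt/C − PEEP = 41.5 − 320/18.0 − 11 = 41.5 − 17.778 − 11 = 12.722 cmH2O.
R = 12.722 / 1.2667 = 10.043 cmH2O·s/L.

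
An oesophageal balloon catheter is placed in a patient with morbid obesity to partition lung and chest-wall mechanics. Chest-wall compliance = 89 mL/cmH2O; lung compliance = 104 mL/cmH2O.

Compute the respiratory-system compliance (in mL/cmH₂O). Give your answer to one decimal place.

Lung and chest wall are elastances in series: 1/Crs = 1/CL + 1/Ccw.
1/Crs = 1/104 + 1/89 = 0.02085.
Crs = 47.962 mL/cmH2O.

48.0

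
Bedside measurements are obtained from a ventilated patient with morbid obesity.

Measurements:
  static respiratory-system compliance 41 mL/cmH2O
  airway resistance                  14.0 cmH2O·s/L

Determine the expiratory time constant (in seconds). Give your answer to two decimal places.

0.57

τ = R × C = 14.0 × 41 mL/cmH2O = 14.0 × 0.041 L/cmH2O = 0.574 s.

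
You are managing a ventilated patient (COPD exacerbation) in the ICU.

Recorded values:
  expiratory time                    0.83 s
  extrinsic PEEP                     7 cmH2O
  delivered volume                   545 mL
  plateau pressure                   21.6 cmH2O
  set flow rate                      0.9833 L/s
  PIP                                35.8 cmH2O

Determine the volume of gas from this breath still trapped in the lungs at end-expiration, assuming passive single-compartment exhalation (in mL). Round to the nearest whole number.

R = (PIP − Pplat)/V̇ = (35.8 − 21.6) / 0.9833 = 14.2/0.9833 = 14.441 cmH2O·s/L.
C = Vt/(Pplat − PEEP) = 545.0 / (21.6 − 7) = 545.0/14.6 = 37.329 mL/cmH2O.
τ = R × C = 14.441 × 0.03733 L/cmH2O = 0.5391 s.
Fraction remaining = e^(−Te/τ) = e^(−0.83/0.5391) = 0.2145.
Trapped volume = 545.0 × 0.2145 = 116.9 mL.

117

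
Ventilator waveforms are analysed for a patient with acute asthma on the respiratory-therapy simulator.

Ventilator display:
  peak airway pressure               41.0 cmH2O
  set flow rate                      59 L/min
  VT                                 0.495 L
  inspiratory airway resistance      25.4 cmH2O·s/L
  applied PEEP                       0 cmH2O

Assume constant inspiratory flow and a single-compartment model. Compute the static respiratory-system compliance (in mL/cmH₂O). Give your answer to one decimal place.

Flow: 59 L/min ÷ 60 = 0.9833 L/s.
Equation of motion (constant flow): PIP = Vt/C + R·V̇ + PEEP.
Vt/C = PIP − R·V̇ − PEEP = 41.0 − 25.4×0.9833 − 0 = 41.0 − 24.976 − 0 = 16.024 cmH2O.
C = Vt / 16.024 = 495 / 16.024 = 30.891 mL/cmH2O.

30.9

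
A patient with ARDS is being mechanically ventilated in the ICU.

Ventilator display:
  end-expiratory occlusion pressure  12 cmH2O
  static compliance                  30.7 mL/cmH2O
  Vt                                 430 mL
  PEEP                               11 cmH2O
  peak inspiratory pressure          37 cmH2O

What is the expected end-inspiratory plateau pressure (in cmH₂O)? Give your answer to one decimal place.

26.0

End-expiratory occlusion gives total PEEP = 12 cmH2O (intrinsic PEEP = 12 − 11 = 1). Use total PEEP for the elastic gradient.
Pplat = PEEPtotal + Vt / Cstat = 12 + 430 / 30.7 = 12 + 14.007 = 26.007 cmH2O.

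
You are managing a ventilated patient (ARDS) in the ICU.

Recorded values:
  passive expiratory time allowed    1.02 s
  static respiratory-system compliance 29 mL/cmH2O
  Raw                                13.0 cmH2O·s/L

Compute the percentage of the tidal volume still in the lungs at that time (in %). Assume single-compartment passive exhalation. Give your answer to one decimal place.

6.7

τ = R × C = 13.0 × 29 mL/cmH2O = 13.0 × 0.029 L/cmH2O = 0.377 s.
Passive exhalation: V(t)/V₀ = e^(−t/τ) = e^(−1.02/0.377) = 0.06683.
Fraction remaining = 0.06683 → 6.683%.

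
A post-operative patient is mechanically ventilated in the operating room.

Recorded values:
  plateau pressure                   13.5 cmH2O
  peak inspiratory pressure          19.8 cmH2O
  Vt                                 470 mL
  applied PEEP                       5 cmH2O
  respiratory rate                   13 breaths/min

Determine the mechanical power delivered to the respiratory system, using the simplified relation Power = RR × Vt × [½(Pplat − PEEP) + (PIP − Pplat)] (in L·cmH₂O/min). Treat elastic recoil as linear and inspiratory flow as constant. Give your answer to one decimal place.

64.5

Per-breath work = Vt × [½(Pplat−PEEP) + (PIP−Pplat)] = 0.470 × [0.5×8.5 + 6.3] = 0.470 × 10.55 = 4.959 L·cmH2O.
Power = 13 × 4.959 = 64.467 L·cmH2O/min.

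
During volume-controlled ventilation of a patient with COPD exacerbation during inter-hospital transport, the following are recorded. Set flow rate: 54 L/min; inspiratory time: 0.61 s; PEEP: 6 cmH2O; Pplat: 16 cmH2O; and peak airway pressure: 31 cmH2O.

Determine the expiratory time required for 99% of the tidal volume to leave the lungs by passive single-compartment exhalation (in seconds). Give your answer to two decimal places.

Flow: 54 L/min ÷ 60 = 0.9 L/s.
Vt = flow × Ti = 0.9 L/s × 0.61 s × 1000 mL/L = 549.0 mL.
R = (PIP − Pplat)/V̇ = (31 − 16) / 0.9 = 15.0/0.9 = 16.667 cmH2O·s/L.
C = Vt/(Pplat − PEEP) = 549.0 / (16 − 6) = 549.0/10.0 = 54.9 mL/cmH2O.
τ = R × C = 16.667 × 0.0549 L/cmH2O = 0.915 s.
t = −τ·ln(1 − 0.99) = −0.915·ln(0.01) = 4.214 s.

4.21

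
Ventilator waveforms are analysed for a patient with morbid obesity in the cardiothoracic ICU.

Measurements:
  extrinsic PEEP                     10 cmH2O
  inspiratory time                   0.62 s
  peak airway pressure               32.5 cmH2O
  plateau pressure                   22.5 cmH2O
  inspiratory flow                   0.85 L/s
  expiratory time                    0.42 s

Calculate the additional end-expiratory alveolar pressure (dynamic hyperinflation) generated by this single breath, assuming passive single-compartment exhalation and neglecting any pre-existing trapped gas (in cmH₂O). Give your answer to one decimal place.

5.4

Vt = flow × Ti = 0.85 L/s × 0.62 s × 1000 mL/L = 527.0 mL.
R = (PIP − Pplat)/V̇ = (32.5 − 22.5) / 0.85 = 10.0/0.85 = 11.765 cmH2O·s/L.
C = Vt/(Pplat − PEEP) = 527.0 / (22.5 − 10) = 527.0/12.5 = 42.16 mL/cmH2O.
τ = R × C = 11.765 × 0.04216 L/cmH2O = 0.496 s.
Fraction remaining = e^(−Te/τ) = e^(−0.42/0.496) = 0.4288; trapped volume = 527.0 × 0.4288 = 225.98 mL.
Additional alveolar pressure from trapping ≈ V_trapped / C = 225.98 / 42.16 = 5.36 cmH2O.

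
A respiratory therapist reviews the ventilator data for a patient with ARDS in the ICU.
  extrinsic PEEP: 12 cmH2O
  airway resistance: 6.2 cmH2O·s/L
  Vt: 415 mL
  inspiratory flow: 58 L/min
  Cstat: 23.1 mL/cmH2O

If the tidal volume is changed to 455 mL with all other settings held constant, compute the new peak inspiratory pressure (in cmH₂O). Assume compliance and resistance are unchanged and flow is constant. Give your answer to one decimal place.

37.7

Flow: 58 L/min ÷ 60 = 0.9667 L/s.
PIP = Vt/C + R·V̇ + PEEP (constant-flow equation of motion).
Only the elastic term changes: ΔPIP = ΔVt / C = (455 − 415) / 23.1 = 1.732 cmH2O.
Original PIP = 415/23.1 + 6.2×0.9667 + 12 = 35.959 cmH2O; new PIP = 35.959 + (1.732) = 37.691 cmH2O.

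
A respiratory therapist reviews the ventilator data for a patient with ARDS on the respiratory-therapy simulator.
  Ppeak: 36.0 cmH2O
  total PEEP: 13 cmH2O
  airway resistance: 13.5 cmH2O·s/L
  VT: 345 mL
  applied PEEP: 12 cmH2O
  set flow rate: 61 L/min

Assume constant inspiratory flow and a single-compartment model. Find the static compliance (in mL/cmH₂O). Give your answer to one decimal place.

Flow: 61 L/min ÷ 60 = 1.0167 L/s.
Total PEEP = 13 cmH2O (set 12 + intrinsic 1); this is the baseline alveolar pressure.
Equation of motion (constant flow): PIP = Vt/C + R·V̇ + PEEP.
Vt/C = PIP − R·V̇ − PEEP = 36.0 − 13.5×1.0167 − 13 = 36.0 − 13.725 − 13 = 9.275 cmH2O.
C = Vt / 9.275 = 345 / 9.275 = 37.197 mL/cmH2O.

37.2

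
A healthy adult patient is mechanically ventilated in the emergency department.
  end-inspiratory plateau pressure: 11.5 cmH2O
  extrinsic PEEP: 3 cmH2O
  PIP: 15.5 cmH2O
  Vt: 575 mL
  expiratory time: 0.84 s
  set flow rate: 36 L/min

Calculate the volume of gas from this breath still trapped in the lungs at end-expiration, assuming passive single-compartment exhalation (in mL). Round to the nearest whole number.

89

Flow: 36 L/min ÷ 60 = 0.6 L/s.
R = (PIP − Pplat)/V̇ = (15.5 − 11.5) / 0.6 = 4.0/0.6 = 6.667 cmH2O·s/L.
C = Vt/(Pplat − PEEP) = 575.0 / (11.5 − 3) = 575.0/8.5 = 67.647 mL/cmH2O.
τ = R × C = 6.667 × 0.06765 L/cmH2O = 0.451 s.
Fraction remaining = e^(−Te/τ) = e^(−0.84/0.451) = 0.1553.
Trapped volume = 575.0 × 0.1553 = 89.298 mL.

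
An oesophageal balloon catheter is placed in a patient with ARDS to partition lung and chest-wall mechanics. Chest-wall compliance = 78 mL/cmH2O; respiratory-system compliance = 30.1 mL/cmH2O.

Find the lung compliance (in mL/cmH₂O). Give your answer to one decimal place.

49.0

1/CL = 1/Crs − 1/Ccw.
1/CL = 1/30.1 − 1/78 = 0.0204.
CL = 49.02 mL/cmH2O.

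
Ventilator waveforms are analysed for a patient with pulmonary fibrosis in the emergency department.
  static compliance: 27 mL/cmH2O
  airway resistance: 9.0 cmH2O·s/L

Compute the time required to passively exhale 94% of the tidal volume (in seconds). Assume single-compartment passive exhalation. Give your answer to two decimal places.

τ = R × C = 9.0 × 27 mL/cmH2O = 9.0 × 0.027 L/cmH2O = 0.243 s.
Exhaled fraction f = 1 − e^(−t/τ) → t = −τ·ln(1 − f) = −0.243·ln(0.06) = 0.6837 s.

0.68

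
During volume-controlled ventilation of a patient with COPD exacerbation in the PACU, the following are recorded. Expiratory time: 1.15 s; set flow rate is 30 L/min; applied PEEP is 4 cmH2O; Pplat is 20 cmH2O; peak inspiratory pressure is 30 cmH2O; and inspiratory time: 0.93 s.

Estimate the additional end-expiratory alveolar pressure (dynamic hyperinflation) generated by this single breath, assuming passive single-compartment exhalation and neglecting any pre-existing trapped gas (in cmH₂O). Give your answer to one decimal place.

2.2

Flow: 30 L/min ÷ 60 = 0.5 L/s.
Vt = flow × Ti = 0.5 L/s × 0.93 s × 1000 mL/L = 465.0 mL.
R = (PIP − Pplat)/V̇ = (30 − 20) / 0.5 = 10.0/0.5 = 20.0 cmH2O·s/L.
C = Vt/(Pplat − PEEP) = 465.0 / (20 − 4) = 465.0/16.0 = 29.063 mL/cmH2O.
τ = R × C = 20.0 × 0.02906 L/cmH2O = 0.5812 s.
Fraction remaining = e^(−Te/τ) = e^(−1.15/0.5812) = 0.1383; trapped volume = 465.0 × 0.1383 = 64.31 mL.
Additional alveolar pressure from trapping ≈ V_trapped / C = 64.31 / 29.063 = 2.213 cmH2O.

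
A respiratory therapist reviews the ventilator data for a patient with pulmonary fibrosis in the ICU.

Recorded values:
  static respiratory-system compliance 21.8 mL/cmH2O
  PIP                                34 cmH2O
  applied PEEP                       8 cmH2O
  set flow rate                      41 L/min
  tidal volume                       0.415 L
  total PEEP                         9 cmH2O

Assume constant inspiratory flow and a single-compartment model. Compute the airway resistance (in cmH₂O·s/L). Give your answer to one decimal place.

Flow: 41 L/min ÷ 60 = 0.6833 L/s.
Total PEEP = 9 cmH2O (set 8 + intrinsic 1); this is the baseline alveolar pressure.
Equation of motion (constant flow): PIP = Vt/C + R·V̇ + PEEP.
R·V̇ = PIP − Vt/C − PEEP = 34 − 415/21.8 − 9 = 34 − 19.037 − 9 = 5.963 cmH2O.
R = 5.963 / 0.6833 = 8.727 cmH2O·s/L.

8.7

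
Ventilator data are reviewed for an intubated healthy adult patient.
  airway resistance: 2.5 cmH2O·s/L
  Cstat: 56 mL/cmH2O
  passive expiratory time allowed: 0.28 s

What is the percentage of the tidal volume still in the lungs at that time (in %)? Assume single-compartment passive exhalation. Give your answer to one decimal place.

τ = R × C = 2.5 × 56 mL/cmH2O = 2.5 × 0.056 L/cmH2O = 0.14 s.
Passive exhalation: V(t)/V₀ = e^(−t/τ) = e^(−0.28/0.14) = 0.1353.
Fraction remaining = 0.1353 → 13.53%.

13.5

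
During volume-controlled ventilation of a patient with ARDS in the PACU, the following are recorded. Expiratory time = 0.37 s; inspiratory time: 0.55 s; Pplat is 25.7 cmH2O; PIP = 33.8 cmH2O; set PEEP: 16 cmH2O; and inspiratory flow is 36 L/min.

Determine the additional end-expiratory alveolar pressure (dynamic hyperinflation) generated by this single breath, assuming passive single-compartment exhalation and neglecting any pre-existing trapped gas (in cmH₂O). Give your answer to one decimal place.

Flow: 36 L/min ÷ 60 = 0.6 L/s.
Vt = flow × Ti = 0.6 L/s × 0.55 s × 1000 mL/L = 330.0 mL.
R = (PIP − Pplat)/V̇ = (33.8 − 25.7) / 0.6 = 8.1/0.6 = 13.5 cmH2O·s/L.
C = Vt/(Pplat − PEEP) = 330.0 / (25.7 − 16) = 330.0/9.7 = 34.021 mL/cmH2O.
τ = R × C = 13.5 × 0.03402 L/cmH2O = 0.4593 s.
Fraction remaining = e^(−Te/τ) = e^(−0.37/0.4593) = 0.4468; trapped volume = 330.0 × 0.4468 = 147.44 mL.
Additional alveolar pressure from trapping ≈ V_trapped / C = 147.44 / 34.021 = 4.334 cmH2O.

4.3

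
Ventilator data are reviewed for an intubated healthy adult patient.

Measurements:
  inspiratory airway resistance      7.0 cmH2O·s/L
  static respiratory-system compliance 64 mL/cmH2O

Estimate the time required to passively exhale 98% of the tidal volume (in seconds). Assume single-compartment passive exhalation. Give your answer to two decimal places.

1.75

τ = R × C = 7.0 × 64 mL/cmH2O = 7.0 × 0.064 L/cmH2O = 0.448 s.
Exhaled fraction f = 1 − e^(−t/τ) → t = −τ·ln(1 − f) = −0.448·ln(0.02) = 1.753 s.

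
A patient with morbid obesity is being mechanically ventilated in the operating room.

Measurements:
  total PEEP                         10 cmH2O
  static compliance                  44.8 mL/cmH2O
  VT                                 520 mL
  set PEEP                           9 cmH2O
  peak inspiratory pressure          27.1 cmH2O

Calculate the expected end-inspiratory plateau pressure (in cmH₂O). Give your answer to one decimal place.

End-expiratory occlusion gives total PEEP = 10 cmH2O (intrinsic PEEP = 10 − 9 = 1). Use total PEEP for the elastic gradient.
Pplat = PEEPtotal + Vt / Cstat = 10 + 520 / 44.8 = 10 + 11.607 = 21.607 cmH2O.

21.6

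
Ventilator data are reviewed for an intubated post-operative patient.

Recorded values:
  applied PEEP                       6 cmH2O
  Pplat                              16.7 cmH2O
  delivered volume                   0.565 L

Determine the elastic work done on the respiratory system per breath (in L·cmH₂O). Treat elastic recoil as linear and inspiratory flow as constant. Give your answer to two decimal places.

3.02

Elastic work ≈ ½ × (Pplat − PEEP) × Vt = 0.5 × (16.7 − 6) × 0.565 L = 0.5 × 10.7 × 0.565 = 3.023 L·cmH2O.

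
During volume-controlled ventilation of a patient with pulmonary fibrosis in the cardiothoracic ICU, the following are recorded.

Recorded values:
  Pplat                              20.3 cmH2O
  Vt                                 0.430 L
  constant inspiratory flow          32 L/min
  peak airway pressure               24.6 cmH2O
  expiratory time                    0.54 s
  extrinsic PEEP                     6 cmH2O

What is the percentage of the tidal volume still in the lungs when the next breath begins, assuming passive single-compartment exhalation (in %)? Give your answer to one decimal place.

Flow: 32 L/min ÷ 60 = 0.5333 L/s.
R = (PIP − Pplat)/V̇ = (24.6 − 20.3) / 0.5333 = 4.3/0.5333 = 8.063 cmH2O·s/L.
C = Vt/(Pplat − PEEP) = 430.0 / (20.3 − 6) = 430.0/14.3 = 30.07 mL/cmH2O.
τ = R × C = 8.063 × 0.03007 L/cmH2O = 0.2425 s.
Fraction remaining at end-expiration = e^(−Te/τ) = e^(−0.54/0.2425) = 0.1079 → 10.79%.

10.8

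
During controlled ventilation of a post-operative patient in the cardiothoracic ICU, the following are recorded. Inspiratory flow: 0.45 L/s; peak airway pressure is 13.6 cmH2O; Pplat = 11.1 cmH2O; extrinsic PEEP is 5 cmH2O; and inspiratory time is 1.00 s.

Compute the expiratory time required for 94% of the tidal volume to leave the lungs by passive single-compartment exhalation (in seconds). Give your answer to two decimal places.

1.15

Vt = flow × Ti = 0.45 L/s × 1.00 s × 1000 mL/L = 450.0 mL.
R = (PIP − Pplat)/V̇ = (13.6 − 11.1) / 0.45 = 2.5/0.45 = 5.556 cmH2O·s/L.
C = Vt/(Pplat − PEEP) = 450.0 / (11.1 − 5) = 450.0/6.1 = 73.77 mL/cmH2O.
τ = R × C = 5.556 × 0.07377 L/cmH2O = 0.4099 s.
t = −τ·ln(1 − 0.94) = −0.4099·ln(0.06) = 1.153 s.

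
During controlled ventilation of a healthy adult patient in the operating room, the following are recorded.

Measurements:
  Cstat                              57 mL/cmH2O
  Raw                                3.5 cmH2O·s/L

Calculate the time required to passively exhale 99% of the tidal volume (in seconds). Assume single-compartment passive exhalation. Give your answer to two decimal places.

0.92

τ = R × C = 3.5 × 57 mL/cmH2O = 3.5 × 0.057 L/cmH2O = 0.1995 s.
Exhaled fraction f = 1 − e^(−t/τ) → t = −τ·ln(1 − f) = −0.1995·ln(0.01) = 0.9187 s.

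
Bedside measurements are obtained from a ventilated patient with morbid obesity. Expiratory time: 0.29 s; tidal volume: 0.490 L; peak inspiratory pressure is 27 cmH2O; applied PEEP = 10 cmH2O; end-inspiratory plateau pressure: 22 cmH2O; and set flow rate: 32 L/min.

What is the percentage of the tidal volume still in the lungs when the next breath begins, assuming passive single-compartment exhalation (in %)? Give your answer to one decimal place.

Flow: 32 L/min ÷ 60 = 0.5333 L/s.
R = (PIP − Pplat)/V̇ = (27 − 22) / 0.5333 = 5.0/0.5333 = 9.376 cmH2O·s/L.
C = Vt/(Pplat − PEEP) = 490.0 / (22 − 10) = 490.0/12.0 = 40.833 mL/cmH2O.
τ = R × C = 9.376 × 0.04083 L/cmH2O = 0.3828 s.
Fraction remaining at end-expiration = e^(−Te/τ) = e^(−0.29/0.3828) = 0.4688 → 46.88%.

46.9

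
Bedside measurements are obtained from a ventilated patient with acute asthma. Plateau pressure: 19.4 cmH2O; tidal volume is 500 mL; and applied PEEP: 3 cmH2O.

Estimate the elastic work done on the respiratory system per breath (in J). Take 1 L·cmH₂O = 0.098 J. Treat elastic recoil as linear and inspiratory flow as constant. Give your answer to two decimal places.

Elastic work ≈ ½ × (Pplat − PEEP) × Vt = 0.5 × (19.4 − 3) × 0.500 L = 0.5 × 16.4 × 0.500 = 4.1 L·cmH2O.
× 0.098 J/(L·cmH2O) → 0.4018 J.

0.40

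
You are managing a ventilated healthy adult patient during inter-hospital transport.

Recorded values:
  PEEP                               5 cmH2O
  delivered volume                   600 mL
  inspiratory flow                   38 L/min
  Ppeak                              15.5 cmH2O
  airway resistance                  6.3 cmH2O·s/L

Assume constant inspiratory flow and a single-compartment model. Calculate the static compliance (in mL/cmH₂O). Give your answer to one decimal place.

92.2

Flow: 38 L/min ÷ 60 = 0.6333 L/s.
Equation of motion (constant flow): PIP = Vt/C + R·V̇ + PEEP.
Vt/C = PIP − R·V̇ − PEEP = 15.5 − 6.3×0.6333 − 5 = 15.5 − 3.99 − 5 = 6.51 cmH2O.
C = Vt / 6.51 = 600 / 6.51 = 92.166 mL/cmH2O.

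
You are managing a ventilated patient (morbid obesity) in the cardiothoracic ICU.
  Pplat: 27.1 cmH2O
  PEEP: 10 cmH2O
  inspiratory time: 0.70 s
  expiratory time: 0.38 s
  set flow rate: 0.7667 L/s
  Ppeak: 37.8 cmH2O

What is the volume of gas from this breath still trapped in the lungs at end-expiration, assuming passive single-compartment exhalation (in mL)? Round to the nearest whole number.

Vt = flow × Ti = 0.7667 L/s × 0.70 s × 1000 mL/L = 536.69 mL.
R = (PIP − Pplat)/V̇ = (37.8 − 27.1) / 0.7667 = 10.7/0.7667 = 13.956 cmH2O·s/L.
C = Vt/(Pplat − PEEP) = 536.69 / (27.1 − 10) = 536.69/17.1 = 31.385 mL/cmH2O.
τ = R × C = 13.956 × 0.03139 L/cmH2O = 0.4381 s.
Fraction remaining = e^(−Te/τ) = e^(−0.38/0.4381) = 0.42.
Trapped volume = 536.69 × 0.42 = 225.41 mL.

225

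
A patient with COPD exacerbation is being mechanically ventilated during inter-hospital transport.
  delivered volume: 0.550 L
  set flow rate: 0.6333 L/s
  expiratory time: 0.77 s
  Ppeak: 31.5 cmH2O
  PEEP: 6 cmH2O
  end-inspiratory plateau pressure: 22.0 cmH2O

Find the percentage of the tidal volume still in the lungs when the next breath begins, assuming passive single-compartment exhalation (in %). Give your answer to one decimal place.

R = (PIP − Pplat)/V̇ = (31.5 − 22.0) / 0.6333 = 9.5/0.6333 = 15.001 cmH2O·s/L.
C = Vt/(Pplat − PEEP) = 550.0 / (22.0 − 6) = 550.0/16.0 = 34.375 mL/cmH2O.
τ = R × C = 15.001 × 0.03438 L/cmH2O = 0.5157 s.
Fraction remaining at end-expiration = e^(−Te/τ) = e^(−0.77/0.5157) = 0.2247 → 22.47%.

22.5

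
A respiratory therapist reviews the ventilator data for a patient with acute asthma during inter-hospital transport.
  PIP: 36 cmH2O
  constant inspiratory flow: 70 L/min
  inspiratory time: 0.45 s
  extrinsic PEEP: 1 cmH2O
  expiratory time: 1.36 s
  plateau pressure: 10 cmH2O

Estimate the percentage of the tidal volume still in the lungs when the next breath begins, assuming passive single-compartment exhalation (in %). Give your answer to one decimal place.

35.1

Flow: 70 L/min ÷ 60 = 1.1667 L/s.
Vt = flow × Ti = 1.1667 L/s × 0.45 s × 1000 mL/L = 525.02 mL.
R = (PIP − Pplat)/V̇ = (36 − 10) / 1.1667 = 26.0/1.1667 = 22.285 cmH2O·s/L.
C = Vt/(Pplat − PEEP) = 525.02 / (10 − 1) = 525.02/9.0 = 58.336 mL/cmH2O.
τ = R × C = 22.285 × 0.05834 L/cmH2O = 1.3 s.
Fraction remaining at end-expiration = e^(−Te/τ) = e^(−1.36/1.3) = 0.3513 → 35.13%.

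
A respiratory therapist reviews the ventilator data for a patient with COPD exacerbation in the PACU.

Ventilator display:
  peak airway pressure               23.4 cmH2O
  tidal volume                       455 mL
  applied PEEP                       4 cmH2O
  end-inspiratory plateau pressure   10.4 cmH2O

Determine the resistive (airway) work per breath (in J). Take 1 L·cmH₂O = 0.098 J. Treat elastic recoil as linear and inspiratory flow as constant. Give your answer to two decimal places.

With constant inspiratory flow the resistive pressure is constant at PIP − Pplat = 23.4 − 10.4 = 13.0 cmH2O, so resistive work = 13.0 × 0.455 = 5.915 L·cmH2O.
× 0.098 J/(L·cmH2O) → 0.5797 J.

0.58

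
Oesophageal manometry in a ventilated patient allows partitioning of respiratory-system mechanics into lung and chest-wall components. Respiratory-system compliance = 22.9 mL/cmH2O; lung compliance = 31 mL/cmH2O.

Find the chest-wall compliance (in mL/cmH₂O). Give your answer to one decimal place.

1/Ccw = 1/Crs − 1/CL.
1/Ccw = 1/22.9 − 1/31 = 0.01141.
Ccw = 87.642 mL/cmH2O.

87.6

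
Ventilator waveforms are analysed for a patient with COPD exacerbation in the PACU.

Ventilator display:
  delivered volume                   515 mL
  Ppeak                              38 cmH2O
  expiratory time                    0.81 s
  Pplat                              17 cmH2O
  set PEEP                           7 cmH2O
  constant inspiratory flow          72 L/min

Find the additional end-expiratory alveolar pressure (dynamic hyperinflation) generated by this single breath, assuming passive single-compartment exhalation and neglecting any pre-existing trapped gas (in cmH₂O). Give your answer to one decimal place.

4.1

Flow: 72 L/min ÷ 60 = 1.2 L/s.
R = (PIP − Pplat)/V̇ = (38 − 17) / 1.2 = 21.0/1.2 = 17.5 cmH2O·s/L.
C = Vt/(Pplat − PEEP) = 515.0 / (17 − 7) = 515.0/10.0 = 51.5 mL/cmH2O.
τ = R × C = 17.5 × 0.0515 L/cmH2O = 0.9013 s.
Fraction remaining = e^(−Te/τ) = e^(−0.81/0.9013) = 0.4071; trapped volume = 515.0 × 0.4071 = 209.66 mL.
Additional alveolar pressure from trapping ≈ V_trapped / C = 209.66 / 51.5 = 4.071 cmH2O.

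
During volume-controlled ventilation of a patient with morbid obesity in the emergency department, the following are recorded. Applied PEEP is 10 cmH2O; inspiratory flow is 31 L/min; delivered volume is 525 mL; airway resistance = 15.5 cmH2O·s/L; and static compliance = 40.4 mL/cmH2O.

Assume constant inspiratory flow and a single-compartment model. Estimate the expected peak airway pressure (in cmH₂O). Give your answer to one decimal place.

31.0

Flow: 31 L/min ÷ 60 = 0.5167 L/s.
Equation of motion (constant flow): PIP = Vt/C + R·V̇ + PEEP.
PIP = 525/40.4 + 15.5×0.5167 + 10 = 12.995 + 8.009 + 10 = 31.004 cmH2O.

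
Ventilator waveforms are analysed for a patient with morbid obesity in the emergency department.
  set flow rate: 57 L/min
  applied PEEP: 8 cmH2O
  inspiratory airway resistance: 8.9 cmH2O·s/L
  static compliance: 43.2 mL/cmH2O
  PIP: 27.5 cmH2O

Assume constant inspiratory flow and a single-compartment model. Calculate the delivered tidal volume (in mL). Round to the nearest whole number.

Flow: 57 L/min ÷ 60 = 0.95 L/s.
Equation of motion (constant flow): PIP = Vt/C + R·V̇ + PEEP.
Vt/C = PIP − R·V̇ − PEEP = 27.5 − 8.455 − 8 = 11.045 cmH2O.
Vt = C × 11.045 = 43.2 × 11.045 = 477.14 mL.

477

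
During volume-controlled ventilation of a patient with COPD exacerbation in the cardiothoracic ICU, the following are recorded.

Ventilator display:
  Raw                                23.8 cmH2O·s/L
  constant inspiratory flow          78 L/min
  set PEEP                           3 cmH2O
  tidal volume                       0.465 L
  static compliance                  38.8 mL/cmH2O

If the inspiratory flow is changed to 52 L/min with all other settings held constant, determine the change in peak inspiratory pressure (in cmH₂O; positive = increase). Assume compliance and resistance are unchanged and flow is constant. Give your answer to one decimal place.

Flow: 78 L/min ÷ 60 = 1.3 L/s.
New flow: 52 L/min ÷ 60 = 0.8667 L/s.
PIP = Vt/C + R·V̇ + PEEP (constant-flow equation of motion).
Only the resistive term changes: ΔPIP = R × ΔV̇ = 23.8 × (0.8667 − 1.3) = 23.8 × -0.4333 = -10.313 cmH2O.

-10.3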